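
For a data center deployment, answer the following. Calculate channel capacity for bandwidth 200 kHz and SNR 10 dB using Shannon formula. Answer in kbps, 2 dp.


Given: B = 200 kHz, SNR = 10 dB
SNR linear = 10^(10/10) = 10
1 + SNR = 11
log2(11) = 3.4594316186
C = 200 * 1000 * 3.4594316186 = 691886.3237 bps
C = 691.886324 kbps -> 691.89 kbps (2 dp)

691.89


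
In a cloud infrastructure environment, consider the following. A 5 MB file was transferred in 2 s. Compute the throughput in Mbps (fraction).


Given: file = 5 MB, time = 2 s
File in Mb = 5 * 8 = 40 Mb
Throughput = 40 / 2 Mbps
Throughput = 20 Mbps

20


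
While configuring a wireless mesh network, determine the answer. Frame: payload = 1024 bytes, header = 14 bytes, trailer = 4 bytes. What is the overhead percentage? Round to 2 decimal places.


Given: payload = 1024 B, header = 14 B, trailer = 4 B
Overhead bytes = header + trailer = 14 + 4 = 18
Total frame = payload + overhead = 1024 + 18 = 1042
Overhead % = 18 / 1042 * 100 = 1.7274% -> 1.73% (2 dp)

1.73


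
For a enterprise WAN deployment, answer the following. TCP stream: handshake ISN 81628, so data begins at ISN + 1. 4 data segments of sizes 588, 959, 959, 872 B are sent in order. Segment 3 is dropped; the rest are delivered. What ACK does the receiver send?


SYN uses sequence number 81628; first data byte = ISN + 1 = 81629.
Segment 1: SEQ = 81629, len = 588 B, covers [81629, 82216]
Segment 2: SEQ = 82217, len = 959 B, covers [82217, 83175]
Segment 3: SEQ = 83176, len = 959 B, covers [83176, 84134] [LOST]
Segment 4: SEQ = 84135, len = 872 B, covers [84135, 85006]
In-order data received: bytes [81629, 83175] (segments 1..2).
Segment 3 missing -> gap begins at byte 83176; later segments buffered out of order.
Cumulative ACK = next expected in-order byte = 81629 + 588 + 959 = 83176

83176


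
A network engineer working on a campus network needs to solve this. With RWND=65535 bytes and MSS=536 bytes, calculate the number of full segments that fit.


Given: RWND = 65535 bytes, MSS = 536 bytes
Full segments = floor(RWND / MSS)
Full segments = floor(65535 / 536)
Full segments = floor(122.2668) = 122

122


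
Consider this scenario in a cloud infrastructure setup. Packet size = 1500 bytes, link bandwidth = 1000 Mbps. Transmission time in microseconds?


Given: packet = 1500 bytes, bandwidth = 1000 Mbps
Packet in bits = 1500 * 8 = 12000 bits
Bandwidth = 1000 * 10^6 = 1000000000 bps
Time = 12000 / 1000000000 seconds
Time in us = 12000 * 10^6 / 1000000000 = 12

12


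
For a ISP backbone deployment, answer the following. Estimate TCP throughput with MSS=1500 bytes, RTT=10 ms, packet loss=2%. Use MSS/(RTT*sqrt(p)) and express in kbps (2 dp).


Given: MSS = 1500 bytes, RTT = 10 ms, loss = 2%
RTT in seconds = 10 / 1000 = 0.01
Loss rate = 2% = 0.02
sqrt(loss) = sqrt(0.02) = 0.141421356237
Throughput (bytes/s) = 1500 / (0.01 * 0.141421356237) = 1060660.1718
Throughput (kbps) = 1060660.1718 * 8 / 1000 = 8485.281374 -> 8485.28 kbps (2 dp)

8485.28


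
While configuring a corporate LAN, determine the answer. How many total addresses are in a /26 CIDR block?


Given: CIDR prefix /26
Host bits = 32 - 26 = 6
Total addresses = 2^6 = 64

64


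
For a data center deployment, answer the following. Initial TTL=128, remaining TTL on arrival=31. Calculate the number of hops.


Given: initial TTL = 128, received TTL = 31
Hops = initial TTL - received TTL
Hops = 128 - 31 = 97

97


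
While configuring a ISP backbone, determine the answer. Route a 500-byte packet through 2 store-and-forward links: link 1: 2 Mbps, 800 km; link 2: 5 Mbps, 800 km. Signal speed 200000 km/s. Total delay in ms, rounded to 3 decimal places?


Packet = 500 bytes = 4000 bits. Store-and-forward: sum (t_trans + t_prop) per link.
Link 1: t_trans = 4000/(2*10^6) s = 2.0000 ms; t_prop = 800/200000 s = 4.0000 ms; subtotal = 6.0000 ms
Link 2: t_trans = 4000/(5*10^6) s = 0.8000 ms; t_prop = 800/200000 s = 4.0000 ms; subtotal = 4.8000 ms
End-to-end = 6.0000 + 4.8000 = 10.8000 ms -> 10.800 ms (3 dp)

10.800


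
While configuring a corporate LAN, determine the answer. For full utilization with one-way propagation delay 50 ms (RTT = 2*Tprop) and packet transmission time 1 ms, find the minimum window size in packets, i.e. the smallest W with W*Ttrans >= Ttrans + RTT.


Given: Ttrans = 1 ms, RTT = 100 ms (= 2 * Tprop, Tprop = 50 ms)
Time until first ACK returns = Ttrans + RTT = 1 + 100 = 101 ms
Need W * Ttrans >= Ttrans + RTT  ->  W >= (Ttrans + RTT) / Ttrans
(Ttrans + RTT) / Ttrans = 101 / 1 = 101
W_min = ceil(101) = 101

101


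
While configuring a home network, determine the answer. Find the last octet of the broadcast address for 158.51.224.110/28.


Given: IP = 158.51.224.110, prefix = /28
Host bits = 32 - 28 = 4
Network last octet = 110 AND mask = 96
Host part size = 2^4 - 1 = 15
Broadcast last octet = 96 OR 15 = 111

111


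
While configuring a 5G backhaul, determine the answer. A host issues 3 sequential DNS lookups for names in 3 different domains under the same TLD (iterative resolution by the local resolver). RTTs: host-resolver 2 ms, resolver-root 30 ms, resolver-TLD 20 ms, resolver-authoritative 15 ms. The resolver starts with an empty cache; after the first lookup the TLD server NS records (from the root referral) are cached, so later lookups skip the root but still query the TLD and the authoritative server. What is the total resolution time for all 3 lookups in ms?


Lookup 1 (cold cache): local + root + TLD + auth = 2 + 30 + 20 + 15 = 67 ms
Lookups 2..3 (TLD NS cached -> skip root; new domain -> still ask TLD and auth): local + TLD + auth = 2 + 20 + 15 = 37 ms each
Remaining 2 lookups: 2 * 37 = 74 ms
Total = 67 + 74 = 141 ms

141


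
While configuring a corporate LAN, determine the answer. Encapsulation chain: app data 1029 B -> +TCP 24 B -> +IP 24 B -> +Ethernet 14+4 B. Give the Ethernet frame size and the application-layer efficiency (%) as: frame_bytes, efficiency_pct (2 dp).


TCP segment = 1029 + 24 = 1053 B
IP packet = 1053 + 24 = 1077 B
Ethernet frame = 1077 + 14 + 4 = 1095 B
Efficiency = app / frame = 1029 / 1095 = 0.939726 = 93.9726% -> 93.97% (2 dp)

1095, 93.97


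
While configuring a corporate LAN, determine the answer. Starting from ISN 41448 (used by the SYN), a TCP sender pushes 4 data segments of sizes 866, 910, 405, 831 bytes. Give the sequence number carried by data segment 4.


The SYN occupies sequence number ISN = 41448, so the first data byte is ISN + 1 = 41449.
SEQ of data segment i = (ISN + 1) + sum of payload sizes of segments 1..i-1.
Segment 1: SEQ = 41449, payload = 866 bytes
Segment 2: SEQ = 42315, payload = 910 bytes
Segment 3: SEQ = 43225, payload = 405 bytes
Segment 4: SEQ = 43630, payload = 831 bytes
SEQ of segment 4 = 41449 + 866 + 910 + 405 = 43630

43630


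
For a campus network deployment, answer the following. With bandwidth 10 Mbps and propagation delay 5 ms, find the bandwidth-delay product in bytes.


Given: bandwidth = 10 Mbps, delay = 5 ms
BDP in bits = 10 * 10^6 * 5 / 1000
BDP in bits = 50000
BDP in bytes = 50000 / 8 = 6250

6250


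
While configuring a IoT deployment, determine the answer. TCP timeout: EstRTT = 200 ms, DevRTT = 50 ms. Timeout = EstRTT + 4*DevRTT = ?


Given: EstRTT = 200 ms, DevRTT = 50 ms
Timeout = EstRTT + 4 * DevRTT
4 * DevRTT = 4 * 50 = 200
Timeout = 200 + 200 = 400 ms

400


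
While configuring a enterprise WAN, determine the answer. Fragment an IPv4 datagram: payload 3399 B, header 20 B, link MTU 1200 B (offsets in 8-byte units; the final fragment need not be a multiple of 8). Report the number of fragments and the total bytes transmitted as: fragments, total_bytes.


Max data per non-final fragment = floor((MTU - header)/8)*8 = floor((1200 - 20)/8)*8 = floor(1180/8)*8 = 1176 B
Final fragment needs no 8-byte alignment: it can carry up to MTU - header = 1180 B
Non-final fragments needed = ceil((payload - 1180) / 1176) = ceil(2219/1176) = ceil(1.8869) = 2
Number of fragments = 2 + 1 = 3
Fragment sizes (data): 2 * 1176 B + 1047 B (last, 1047 <= 1180 OK)
Total bytes sent = payload + n_frags * header = 3399 + 3*20 = 3399 + 60 = 3459 B

3, 3459


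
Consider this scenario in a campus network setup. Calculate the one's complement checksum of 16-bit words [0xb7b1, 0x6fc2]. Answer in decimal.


Given words: [0xb7b1, 0x6fc2]
Step 1: Sum all words
Raw sum = 47025 + 28610 = 75635
Step 2: Fold carry: (10099 + 1) = 10100
One's complement = ~10100 & 0xFFFF = 55435

55435


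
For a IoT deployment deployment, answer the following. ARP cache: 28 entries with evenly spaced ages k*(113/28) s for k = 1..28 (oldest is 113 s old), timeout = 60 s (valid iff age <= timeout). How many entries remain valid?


Ages are k * 113/28 s for k = 1..28 (spacing = 4.0357 s).
Entry k is valid iff k * 113/28 <= 60 iff k <= 28 * 60 / 113 = 14.8673
n_valid = floor(14.8673) = 14
(n_stale = 28 - 14 = 14)

14


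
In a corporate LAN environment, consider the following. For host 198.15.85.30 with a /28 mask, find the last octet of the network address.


Given: IP = 198.15.85.30, prefix = /28
Subnet mask = 255.255.255.240
Last octet of IP: 30
Last octet of mask: 240
Network last octet = 30 AND 240 = 16

16


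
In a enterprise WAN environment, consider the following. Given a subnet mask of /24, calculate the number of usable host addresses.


Given: subnet mask /24
Host bits = 32 - 24 = 8
Total addresses = 2^8 = 256
Usable hosts = 256 - 2 (network + broadcast) = 254

254


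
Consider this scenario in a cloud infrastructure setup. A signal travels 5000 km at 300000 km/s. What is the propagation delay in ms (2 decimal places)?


Given: distance = 5000 km, speed = 300000 km/s
Delay = distance / speed = 5000 / 300000 seconds
Delay in ms = 5000 * 1000 / 300000
Delay = 16.6667 ms
Rounded to 2 dp = 16.67 ms

16.67


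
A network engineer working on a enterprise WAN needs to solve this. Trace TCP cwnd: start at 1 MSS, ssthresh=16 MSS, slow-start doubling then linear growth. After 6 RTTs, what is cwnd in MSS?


RTT 0: cwnd = 1 MSS (initial)
RTT 1: cwnd = 2 MSS (slow start, doubled)
RTT 2: cwnd = 4 MSS (slow start, doubled)
RTT 3: cwnd = 8 MSS (slow start, doubled)
RTT 4: cwnd = 16 MSS (slow start, doubled)
RTT 5: cwnd = 17 MSS (congestion avoidance, +1)
RTT 6: cwnd = 18 MSS (congestion avoidance, +1)

18


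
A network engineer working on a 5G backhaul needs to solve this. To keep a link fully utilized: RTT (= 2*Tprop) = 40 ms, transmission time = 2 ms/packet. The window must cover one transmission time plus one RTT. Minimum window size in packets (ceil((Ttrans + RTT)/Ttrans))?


Given: Ttrans = 2 ms, RTT = 40 ms (= 2 * Tprop, Tprop = 20 ms)
Time until first ACK returns = Ttrans + RTT = 2 + 40 = 42 ms
Need W * Ttrans >= Ttrans + RTT  ->  W >= (Ttrans + RTT) / Ttrans
(Ttrans + RTT) / Ttrans = 42 / 2 = 21
W_min = ceil(21) = 21

21


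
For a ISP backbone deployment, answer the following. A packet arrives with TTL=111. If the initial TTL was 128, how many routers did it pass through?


Given: initial TTL = 128, received TTL = 111
Hops = initial TTL - received TTL
Hops = 128 - 111 = 17

17


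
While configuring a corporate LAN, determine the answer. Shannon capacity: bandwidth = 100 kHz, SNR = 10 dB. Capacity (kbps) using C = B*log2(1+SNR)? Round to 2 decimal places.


Given: B = 100 kHz, SNR = 10 dB
SNR linear = 10^(10/10) = 10
1 + SNR = 11
log2(11) = 3.4594316186
C = 100 * 1000 * 3.4594316186 = 345943.1619 bps
C = 345.943162 kbps -> 345.94 kbps (2 dp)

345.94


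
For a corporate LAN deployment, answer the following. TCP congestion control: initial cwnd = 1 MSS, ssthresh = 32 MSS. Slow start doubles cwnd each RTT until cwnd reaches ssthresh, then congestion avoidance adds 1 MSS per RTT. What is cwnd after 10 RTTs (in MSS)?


RTT 0: cwnd = 1 MSS (initial)
RTT 1: cwnd = 2 MSS (slow start, doubled)
RTT 2: cwnd = 4 MSS (slow start, doubled)
RTT 3: cwnd = 8 MSS (slow start, doubled)
RTT 4: cwnd = 16 MSS (slow start, doubled)
RTT 5: cwnd = 32 MSS (slow start, doubled)
RTT 6: cwnd = 33 MSS (congestion avoidance, +1)
RTT 7: cwnd = 34 MSS (congestion avoidance, +1)
RTT 8: cwnd = 35 MSS (congestion avoidance, +1)
RTT 9: cwnd = 36 MSS (congestion avoidance, +1)
RTT 10: cwnd = 37 MSS (congestion avoidance, +1)

37


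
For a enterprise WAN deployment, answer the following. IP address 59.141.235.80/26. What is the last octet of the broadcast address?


Given: IP = 59.141.235.80, prefix = /26
Host bits = 32 - 26 = 6
Network last octet = 80 AND mask = 64
Host part size = 2^6 - 1 = 63
Broadcast last octet = 64 OR 63 = 127

127


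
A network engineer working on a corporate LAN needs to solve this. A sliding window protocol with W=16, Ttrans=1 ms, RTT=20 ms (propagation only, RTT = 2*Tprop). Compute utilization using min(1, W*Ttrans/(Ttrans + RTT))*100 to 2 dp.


Given: W = 16, Ttrans = 1 ms, RTT = 20 ms (= 2 * Tprop, Tprop = 10 ms)
Cycle time = Ttrans + RTT = 1 + 20 = 21 ms (first packet sent until its ACK returns)
W * Ttrans = 16 * 1 = 16 ms of sending per cycle
W * Ttrans / (Ttrans + RTT) = 16 / 21 = 0.761905
U = min(1, 0.761905) = 0.761905
U% = 76.19%

76.19


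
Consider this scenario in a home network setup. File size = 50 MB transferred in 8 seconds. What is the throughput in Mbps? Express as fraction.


Given: file = 50 MB, time = 8 s
File in Mb = 50 * 8 = 400 Mb
Throughput = 400 / 8 Mbps
Throughput = 50 Mbps

50


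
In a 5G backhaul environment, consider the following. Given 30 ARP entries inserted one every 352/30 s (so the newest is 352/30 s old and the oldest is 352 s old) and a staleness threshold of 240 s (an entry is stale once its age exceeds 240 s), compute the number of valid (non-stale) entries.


Ages are k * 352/30 s for k = 1..30 (spacing = 11.7333 s).
Entry k is valid iff k * 352/30 <= 240 iff k <= 30 * 240 / 352 = 20.4545
n_valid = floor(20.4545) = 20
(n_stale = 30 - 20 = 10)

20


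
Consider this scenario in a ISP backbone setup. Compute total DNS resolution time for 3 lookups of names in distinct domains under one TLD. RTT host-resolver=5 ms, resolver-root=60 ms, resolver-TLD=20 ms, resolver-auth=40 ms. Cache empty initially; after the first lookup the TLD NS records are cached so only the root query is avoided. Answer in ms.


Lookup 1 (cold cache): local + root + TLD + auth = 5 + 60 + 20 + 40 = 125 ms
Lookups 2..3 (TLD NS cached -> skip root; new domain -> still ask TLD and auth): local + TLD + auth = 5 + 20 + 40 = 65 ms each
Remaining 2 lookups: 2 * 65 = 130 ms
Total = 125 + 130 = 255 ms

255


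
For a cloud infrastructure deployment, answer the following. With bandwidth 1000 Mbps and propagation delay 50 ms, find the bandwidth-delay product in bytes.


Given: bandwidth = 1000 Mbps, delay = 50 ms
BDP in bits = 1000 * 10^6 * 50 / 1000
BDP in bits = 50000000
BDP in bytes = 50000000 / 8 = 6250000

6250000


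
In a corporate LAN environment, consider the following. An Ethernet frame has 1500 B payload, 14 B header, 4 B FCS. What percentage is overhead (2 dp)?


Given: payload = 1500 B, header = 14 B, trailer = 4 B
Overhead bytes = header + trailer = 14 + 4 = 18
Total frame = payload + overhead = 1500 + 18 = 1518
Overhead % = 18 / 1518 * 100 = 1.1858% -> 1.19% (2 dp)

1.19


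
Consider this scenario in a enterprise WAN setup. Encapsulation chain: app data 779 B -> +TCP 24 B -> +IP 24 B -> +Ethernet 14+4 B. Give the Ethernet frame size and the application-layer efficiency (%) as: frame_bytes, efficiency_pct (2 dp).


TCP segment = 779 + 24 = 803 B
IP packet = 803 + 24 = 827 B
Ethernet frame = 827 + 14 + 4 = 845 B
Efficiency = app / frame = 779 / 845 = 0.921893 = 92.1893% -> 92.19% (2 dp)

845, 92.19


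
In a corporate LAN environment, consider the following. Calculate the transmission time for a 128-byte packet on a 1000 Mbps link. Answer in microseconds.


Given: packet = 128 bytes, bandwidth = 1000 Mbps
Packet in bits = 128 * 8 = 1024 bits
Bandwidth = 1000 * 10^6 = 1000000000 bps
Time = 1024 / 1000000000 seconds
Time in us = 1024 * 10^6 / 1000000000 = 1.024

1.024


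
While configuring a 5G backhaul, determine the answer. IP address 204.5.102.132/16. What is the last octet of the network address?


Given: IP = 204.5.102.132, prefix = /16
Subnet mask = 255.255.0.0
Last octet of IP: 132
Last octet of mask: 0
Network last octet = 132 AND 0 = 0

0


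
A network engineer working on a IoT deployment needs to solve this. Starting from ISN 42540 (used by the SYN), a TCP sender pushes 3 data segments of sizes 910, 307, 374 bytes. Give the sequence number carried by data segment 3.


The SYN occupies sequence number ISN = 42540, so the first data byte is ISN + 1 = 42541.
SEQ of data segment i = (ISN + 1) + sum of payload sizes of segments 1..i-1.
Segment 1: SEQ = 42541, payload = 910 bytes
Segment 2: SEQ = 43451, payload = 307 bytes
Segment 3: SEQ = 43758, payload = 374 bytes
SEQ of segment 3 = 42541 + 910 + 307 = 43758

43758


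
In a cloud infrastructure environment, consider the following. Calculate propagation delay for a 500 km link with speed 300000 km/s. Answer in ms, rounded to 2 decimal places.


Given: distance = 500 km, speed = 300000 km/s
Delay = distance / speed = 500 / 300000 seconds
Delay in ms = 500 * 1000 / 300000
Delay = 1.6667 ms
Rounded to 2 dp = 1.67 ms

1.67


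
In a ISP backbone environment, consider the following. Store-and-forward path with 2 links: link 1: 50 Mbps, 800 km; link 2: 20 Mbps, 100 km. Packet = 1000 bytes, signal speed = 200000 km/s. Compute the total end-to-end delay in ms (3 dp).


Packet = 1000 bytes = 8000 bits. Store-and-forward: sum (t_trans + t_prop) per link.
Link 1: t_trans = 8000/(50*10^6) s = 0.1600 ms; t_prop = 800/200000 s = 4.0000 ms; subtotal = 4.1600 ms
Link 2: t_trans = 8000/(20*10^6) s = 0.4000 ms; t_prop = 100/200000 s = 0.5000 ms; subtotal = 0.9000 ms
End-to-end = 4.1600 + 0.9000 = 5.0600 ms -> 5.060 ms (3 dp)

5.060


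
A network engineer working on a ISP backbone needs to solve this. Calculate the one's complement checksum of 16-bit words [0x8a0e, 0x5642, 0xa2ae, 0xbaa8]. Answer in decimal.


Given words: [0x8a0e, 0x5642, 0xa2ae, 0xbaa8]
Step 1: Sum all words
Raw sum = 35342 + 22082 + 41646 + 47784 = 146854
Step 2: Fold carry: (15782 + 2) = 15784
One's complement = ~15784 & 0xFFFF = 49751

49751


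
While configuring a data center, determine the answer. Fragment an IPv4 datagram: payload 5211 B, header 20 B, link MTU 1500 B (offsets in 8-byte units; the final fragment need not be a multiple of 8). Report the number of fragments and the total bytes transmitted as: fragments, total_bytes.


Max data per non-final fragment = floor((MTU - header)/8)*8 = floor((1500 - 20)/8)*8 = floor(1480/8)*8 = 1480 B
Final fragment needs no 8-byte alignment: it can carry up to MTU - header = 1480 B
Non-final fragments needed = ceil((payload - 1480) / 1480) = ceil(3731/1480) = ceil(2.5209) = 3
Number of fragments = 3 + 1 = 4
Fragment sizes (data): 3 * 1480 B + 771 B (last, 771 <= 1480 OK)
Total bytes sent = payload + n_frags * header = 5211 + 4*20 = 5211 + 80 = 5291 B

4, 5291


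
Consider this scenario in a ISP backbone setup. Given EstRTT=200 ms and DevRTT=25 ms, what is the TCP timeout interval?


Given: EstRTT = 200 ms, DevRTT = 25 ms
Timeout = EstRTT + 4 * DevRTT
4 * DevRTT = 4 * 25 = 100
Timeout = 200 + 100 = 300 ms

300


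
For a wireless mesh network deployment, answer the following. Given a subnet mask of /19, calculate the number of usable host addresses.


Given: subnet mask /19
Host bits = 32 - 19 = 13
Total addresses = 2^13 = 8192
Usable hosts = 8192 - 2 (network + broadcast) = 8190

8190


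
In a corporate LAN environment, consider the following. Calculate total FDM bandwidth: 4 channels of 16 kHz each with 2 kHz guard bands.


Given: 4 channels, 16 kHz each, guard = 2 kHz
Channel bandwidth = 4 * 16 = 64 kHz
Guard bands = 3 gaps * 2 kHz = 6 kHz
Total = 64 + 6 = 70 kHz

70


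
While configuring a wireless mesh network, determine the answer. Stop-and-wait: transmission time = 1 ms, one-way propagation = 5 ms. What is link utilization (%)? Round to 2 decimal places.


Given: Ttrans = 1 ms, Tprop = 5 ms
RTT = 2 * Tprop = 2 * 5 = 10 ms
U = Ttrans / (Ttrans + RTT)
U = 1 / (1 + 10)
U = 1 / 11 = 0.090909
U% = 9.09%

9.09


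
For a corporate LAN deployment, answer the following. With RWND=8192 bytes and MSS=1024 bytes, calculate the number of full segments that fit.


Given: RWND = 8192 bytes, MSS = 1024 bytes
Full segments = floor(RWND / MSS)
Full segments = floor(8192 / 1024)
Full segments = floor(8.0) = 8

8


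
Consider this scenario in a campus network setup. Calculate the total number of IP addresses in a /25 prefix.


Given: CIDR prefix /25
Host bits = 32 - 25 = 7
Total addresses = 2^7 = 128

128


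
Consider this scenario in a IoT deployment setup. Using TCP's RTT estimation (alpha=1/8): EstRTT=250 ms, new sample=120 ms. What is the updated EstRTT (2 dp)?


Given: EstRTT = 250 ms, SampleRTT = 120 ms, alpha = 1/8
New EstRTT = (1 - alpha) * EstRTT + alpha * SampleRTT
(7/8) * 250 = 218.75
(1/8) * 120 = 15
New EstRTT = 218.75 + 15 = 233.75 ms -> 233.75 ms (2 dp)

233.75


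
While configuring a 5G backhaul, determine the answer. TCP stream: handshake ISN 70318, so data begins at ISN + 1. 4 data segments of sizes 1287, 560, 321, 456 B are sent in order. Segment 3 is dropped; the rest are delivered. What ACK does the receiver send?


SYN uses sequence number 70318; first data byte = ISN + 1 = 70319.
Segment 1: SEQ = 70319, len = 1287 B, covers [70319, 71605]
Segment 2: SEQ = 71606, len = 560 B, covers [71606, 72165]
Segment 3: SEQ = 72166, len = 321 B, covers [72166, 72486] [LOST]
Segment 4: SEQ = 72487, len = 456 B, covers [72487, 72942]
In-order data received: bytes [70319, 72165] (segments 1..2).
Segment 3 missing -> gap begins at byte 72166; later segments buffered out of order.
Cumulative ACK = next expected in-order byte = 70319 + 1287 + 560 = 72166

72166


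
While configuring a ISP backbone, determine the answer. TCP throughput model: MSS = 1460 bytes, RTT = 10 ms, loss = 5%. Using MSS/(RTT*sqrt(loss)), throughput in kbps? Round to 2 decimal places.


Given: MSS = 1460 bytes, RTT = 10 ms, loss = 5%
RTT in seconds = 10 / 1000 = 0.01
Loss rate = 5% = 0.05
sqrt(loss) = sqrt(0.05) = 0.223606797750
Throughput (bytes/s) = 1460 / (0.01 * 0.223606797750) = 652931.8494
Throughput (kbps) = 652931.8494 * 8 / 1000 = 5223.454795 -> 5223.45 kbps (2 dp)

5223.45


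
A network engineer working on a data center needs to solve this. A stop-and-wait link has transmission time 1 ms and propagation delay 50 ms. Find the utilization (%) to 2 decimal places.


Given: Ttrans = 1 ms, Tprop = 50 ms
RTT = 2 * Tprop = 2 * 50 = 100 ms
U = Ttrans / (Ttrans + RTT)
U = 1 / (1 + 100)
U = 1 / 101 = 0.009901
U% = 0.99%

0.99


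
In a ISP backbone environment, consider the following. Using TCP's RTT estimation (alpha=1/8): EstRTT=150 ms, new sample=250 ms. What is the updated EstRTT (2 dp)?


Given: EstRTT = 150 ms, SampleRTT = 250 ms, alpha = 1/8
New EstRTT = (1 - alpha) * EstRTT + alpha * SampleRTT
(7/8) * 150 = 131.25
(1/8) * 250 = 31.25
New EstRTT = 131.25 + 31.25 = 162.5 ms -> 162.50 ms (2 dp)

162.50


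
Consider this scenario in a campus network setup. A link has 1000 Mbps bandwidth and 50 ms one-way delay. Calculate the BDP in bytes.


Given: bandwidth = 1000 Mbps, delay = 50 ms
BDP in bits = 1000 * 10^6 * 50 / 1000
BDP in bits = 50000000
BDP in bytes = 50000000 / 8 = 6250000

6250000


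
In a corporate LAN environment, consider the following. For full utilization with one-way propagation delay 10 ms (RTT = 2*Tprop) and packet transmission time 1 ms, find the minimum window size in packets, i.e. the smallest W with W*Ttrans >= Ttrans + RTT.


Given: Ttrans = 1 ms, RTT = 20 ms (= 2 * Tprop, Tprop = 10 ms)
Time until first ACK returns = Ttrans + RTT = 1 + 20 = 21 ms
Need W * Ttrans >= Ttrans + RTT  ->  W >= (Ttrans + RTT) / Ttrans
(Ttrans + RTT) / Ttrans = 21 / 1 = 21
W_min = ceil(21) = 21

21


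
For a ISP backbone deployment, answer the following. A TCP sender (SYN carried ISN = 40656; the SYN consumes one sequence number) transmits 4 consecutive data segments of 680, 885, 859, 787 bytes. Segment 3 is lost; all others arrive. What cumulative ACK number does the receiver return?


SYN uses sequence number 40656; first data byte = ISN + 1 = 40657.
Segment 1: SEQ = 40657, len = 680 B, covers [40657, 41336]
Segment 2: SEQ = 41337, len = 885 B, covers [41337, 42221]
Segment 3: SEQ = 42222, len = 859 B, covers [42222, 43080] [LOST]
Segment 4: SEQ = 43081, len = 787 B, covers [43081, 43867]
In-order data received: bytes [40657, 42221] (segments 1..2).
Segment 3 missing -> gap begins at byte 42222; later segments buffered out of order.
Cumulative ACK = next expected in-order byte = 40657 + 680 + 885 = 42222

42222


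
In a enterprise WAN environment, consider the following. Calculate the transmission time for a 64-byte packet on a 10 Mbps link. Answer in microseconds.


Given: packet = 64 bytes, bandwidth = 10 Mbps
Packet in bits = 64 * 8 = 512 bits
Bandwidth = 10 * 10^6 = 10000000 bps
Time = 512 / 10000000 seconds
Time in us = 512 * 10^6 / 10000000 = 51.2

51.2


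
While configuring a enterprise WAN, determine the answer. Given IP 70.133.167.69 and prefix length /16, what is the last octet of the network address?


Given: IP = 70.133.167.69, prefix = /16
Subnet mask = 255.255.0.0
Last octet of IP: 69
Last octet of mask: 0
Network last octet = 69 AND 0 = 0

0


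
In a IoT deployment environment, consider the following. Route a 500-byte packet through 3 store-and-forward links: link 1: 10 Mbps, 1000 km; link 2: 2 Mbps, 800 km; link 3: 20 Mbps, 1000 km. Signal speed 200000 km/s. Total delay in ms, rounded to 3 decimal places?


Packet = 500 bytes = 4000 bits. Store-and-forward: sum (t_trans + t_prop) per link.
Link 1: t_trans = 4000/(10*10^6) s = 0.4000 ms; t_prop = 1000/200000 s = 5.0000 ms; subtotal = 5.4000 ms
Link 2: t_trans = 4000/(2*10^6) s = 2.0000 ms; t_prop = 800/200000 s = 4.0000 ms; subtotal = 6.0000 ms
Link 3: t_trans = 4000/(20*10^6) s = 0.2000 ms; t_prop = 1000/200000 s = 5.0000 ms; subtotal = 5.2000 ms
End-to-end = 5.4000 + 6.0000 + 5.2000 = 16.6000 ms -> 16.600 ms (3 dp)

16.600


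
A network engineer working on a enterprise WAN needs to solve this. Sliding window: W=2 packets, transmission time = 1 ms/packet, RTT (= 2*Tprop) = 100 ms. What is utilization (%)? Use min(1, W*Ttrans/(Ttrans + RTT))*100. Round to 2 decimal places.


Given: W = 2, Ttrans = 1 ms, RTT = 100 ms (= 2 * Tprop, Tprop = 50 ms)
Cycle time = Ttrans + RTT = 1 + 100 = 101 ms (first packet sent until its ACK returns)
W * Ttrans = 2 * 1 = 2 ms of sending per cycle
W * Ttrans / (Ttrans + RTT) = 2 / 101 = 0.019802
U = min(1, 0.019802) = 0.019802
U% = 1.98%

1.98


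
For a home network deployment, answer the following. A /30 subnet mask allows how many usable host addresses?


Given: subnet mask /30
Host bits = 32 - 30 = 2
Total addresses = 2^2 = 4
Usable hosts = 4 - 2 (network + broadcast) = 2

2


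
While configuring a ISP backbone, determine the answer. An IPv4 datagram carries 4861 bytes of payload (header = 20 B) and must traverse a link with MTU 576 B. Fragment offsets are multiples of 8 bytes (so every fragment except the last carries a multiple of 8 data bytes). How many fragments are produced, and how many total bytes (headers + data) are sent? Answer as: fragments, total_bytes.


Max data per non-final fragment = floor((MTU - header)/8)*8 = floor((576 - 20)/8)*8 = floor(556/8)*8 = 552 B
Final fragment needs no 8-byte alignment: it can carry up to MTU - header = 556 B
Non-final fragments needed = ceil((payload - 556) / 552) = ceil(4305/552) = ceil(7.7989) = 8
Number of fragments = 8 + 1 = 9
Fragment sizes (data): 8 * 552 B + 445 B (last, 445 <= 556 OK)
Total bytes sent = payload + n_frags * header = 4861 + 9*20 = 4861 + 180 = 5041 B

9, 5041


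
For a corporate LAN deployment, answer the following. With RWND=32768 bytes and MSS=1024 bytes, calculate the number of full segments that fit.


Given: RWND = 32768 bytes, MSS = 1024 bytes
Full segments = floor(RWND / MSS)
Full segments = floor(32768 / 1024)
Full segments = floor(32.0) = 32

32


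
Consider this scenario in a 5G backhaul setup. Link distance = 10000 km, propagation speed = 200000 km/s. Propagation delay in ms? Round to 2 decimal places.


Given: distance = 10000 km, speed = 200000 km/s
Delay = distance / speed = 10000 / 200000 seconds
Delay in ms = 10000 * 1000 / 200000
Delay = 50.0000 ms
Rounded to 2 dp = 50.00 ms

50.00


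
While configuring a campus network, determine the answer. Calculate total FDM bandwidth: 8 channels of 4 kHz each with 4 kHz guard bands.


Given: 8 channels, 4 kHz each, guard = 4 kHz
Channel bandwidth = 8 * 4 = 32 kHz
Guard bands = 7 gaps * 4 kHz = 28 kHz
Total = 32 + 28 = 60 kHz

60


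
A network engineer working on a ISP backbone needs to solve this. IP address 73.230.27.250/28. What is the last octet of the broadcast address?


Given: IP = 73.230.27.250, prefix = /28
Host bits = 32 - 28 = 4
Network last octet = 250 AND mask = 240
Host part size = 2^4 - 1 = 15
Broadcast last octet = 240 OR 15 = 255

255


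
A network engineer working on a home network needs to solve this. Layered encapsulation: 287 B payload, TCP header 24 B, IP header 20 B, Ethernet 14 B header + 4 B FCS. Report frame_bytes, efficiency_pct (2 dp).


TCP segment = 287 + 24 = 311 B
IP packet = 311 + 20 = 331 B
Ethernet frame = 331 + 14 + 4 = 349 B
Efficiency = app / frame = 287 / 349 = 0.822350 = 82.2350% -> 82.23% (2 dp)

349, 82.23


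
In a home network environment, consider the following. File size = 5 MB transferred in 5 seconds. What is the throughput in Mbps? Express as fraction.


Given: file = 5 MB, time = 5 s
File in Mb = 5 * 8 = 40 Mb
Throughput = 40 / 5 Mbps
Throughput = 8 Mbps

8


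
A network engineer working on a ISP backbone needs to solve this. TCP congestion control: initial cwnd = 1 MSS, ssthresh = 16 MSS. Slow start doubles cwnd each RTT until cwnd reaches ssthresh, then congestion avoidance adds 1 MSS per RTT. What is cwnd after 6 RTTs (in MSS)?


RTT 0: cwnd = 1 MSS (initial)
RTT 1: cwnd = 2 MSS (slow start, doubled)
RTT 2: cwnd = 4 MSS (slow start, doubled)
RTT 3: cwnd = 8 MSS (slow start, doubled)
RTT 4: cwnd = 16 MSS (slow start, doubled)
RTT 5: cwnd = 17 MSS (congestion avoidance, +1)
RTT 6: cwnd = 18 MSS (congestion avoidance, +1)

18


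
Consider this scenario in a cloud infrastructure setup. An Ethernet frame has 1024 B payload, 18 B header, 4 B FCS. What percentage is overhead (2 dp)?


Given: payload = 1024 B, header = 18 B, trailer = 4 B
Overhead bytes = header + trailer = 18 + 4 = 22
Total frame = payload + overhead = 1024 + 22 = 1046
Overhead % = 22 / 1046 * 100 = 2.1033% -> 2.10% (2 dp)

2.10


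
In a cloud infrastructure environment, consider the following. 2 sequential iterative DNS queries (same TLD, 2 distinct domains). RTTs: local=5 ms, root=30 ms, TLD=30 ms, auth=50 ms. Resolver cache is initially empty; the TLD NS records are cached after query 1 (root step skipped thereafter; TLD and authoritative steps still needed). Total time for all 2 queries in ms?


Lookup 1 (cold cache): local + root + TLD + auth = 5 + 30 + 30 + 50 = 115 ms
Lookups 2..2 (TLD NS cached -> skip root; new domain -> still ask TLD and auth): local + TLD + auth = 5 + 30 + 50 = 85 ms each
Remaining 1 lookups: 1 * 85 = 85 ms
Total = 115 + 85 = 200 ms

200


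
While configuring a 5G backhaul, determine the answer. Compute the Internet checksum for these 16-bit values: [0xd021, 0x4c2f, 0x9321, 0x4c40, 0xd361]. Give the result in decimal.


Given words: [0xd021, 0x4c2f, 0x9321, 0x4c40, 0xd361]
Step 1: Sum all words
Raw sum = 53281 + 19503 + 37665 + 19520 + 54113 = 184082
Step 2: Fold carry: (53010 + 2) = 53012
One's complement = ~53012 & 0xFFFF = 12523

12523


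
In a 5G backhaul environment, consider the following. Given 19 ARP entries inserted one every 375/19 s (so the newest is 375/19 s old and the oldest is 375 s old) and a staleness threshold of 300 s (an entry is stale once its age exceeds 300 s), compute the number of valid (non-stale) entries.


Ages are k * 375/19 s for k = 1..19 (spacing = 19.7368 s).
Entry k is valid iff k * 375/19 <= 300 iff k <= 19 * 300 / 375 = 15.2000
n_valid = floor(15.2000) = 15
(n_stale = 19 - 15 = 4)

15


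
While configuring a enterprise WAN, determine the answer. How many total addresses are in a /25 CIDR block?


Given: CIDR prefix /25
Host bits = 32 - 25 = 7
Total addresses = 2^7 = 128

128


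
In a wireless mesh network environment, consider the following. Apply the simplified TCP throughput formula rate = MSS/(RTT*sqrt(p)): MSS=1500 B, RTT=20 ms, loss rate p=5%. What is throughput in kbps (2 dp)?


Given: MSS = 1500 bytes, RTT = 20 ms, loss = 5%
RTT in seconds = 20 / 1000 = 0.02
Loss rate = 5% = 0.05
sqrt(loss) = sqrt(0.05) = 0.223606797750
Throughput (bytes/s) = 1500 / (0.02 * 0.223606797750) = 335410.1966
Throughput (kbps) = 335410.1966 * 8 / 1000 = 2683.281573 -> 2683.28 kbps (2 dp)

2683.28


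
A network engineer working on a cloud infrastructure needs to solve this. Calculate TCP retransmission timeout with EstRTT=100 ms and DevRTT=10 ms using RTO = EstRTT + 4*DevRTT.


Given: EstRTT = 100 ms, DevRTT = 10 ms
Timeout = EstRTT + 4 * DevRTT
4 * DevRTT = 4 * 10 = 40
Timeout = 100 + 40 = 140 ms

140


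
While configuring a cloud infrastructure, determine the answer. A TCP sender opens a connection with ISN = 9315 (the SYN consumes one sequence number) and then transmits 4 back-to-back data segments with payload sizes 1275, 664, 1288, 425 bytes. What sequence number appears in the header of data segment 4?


The SYN occupies sequence number ISN = 9315, so the first data byte is ISN + 1 = 9316.
SEQ of data segment i = (ISN + 1) + sum of payload sizes of segments 1..i-1.
Segment 1: SEQ = 9316, payload = 1275 bytes
Segment 2: SEQ = 10591, payload = 664 bytes
Segment 3: SEQ = 11255, payload = 1288 bytes
Segment 4: SEQ = 12543, payload = 425 bytes
SEQ of segment 4 = 9316 + 1275 + 664 + 1288 = 12543

12543


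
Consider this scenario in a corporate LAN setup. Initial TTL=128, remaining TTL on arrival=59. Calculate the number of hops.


Given: initial TTL = 128, received TTL = 59
Hops = initial TTL - received TTL
Hops = 128 - 59 = 69

69


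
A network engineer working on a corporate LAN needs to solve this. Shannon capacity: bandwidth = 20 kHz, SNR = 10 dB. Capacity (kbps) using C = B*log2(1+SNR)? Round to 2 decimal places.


Given: B = 20 kHz, SNR = 10 dB
SNR linear = 10^(10/10) = 10
1 + SNR = 11
log2(11) = 3.4594316186
C = 20 * 1000 * 3.4594316186 = 69188.6324 bps
C = 69.188632 kbps -> 69.19 kbps (2 dp)

69.19


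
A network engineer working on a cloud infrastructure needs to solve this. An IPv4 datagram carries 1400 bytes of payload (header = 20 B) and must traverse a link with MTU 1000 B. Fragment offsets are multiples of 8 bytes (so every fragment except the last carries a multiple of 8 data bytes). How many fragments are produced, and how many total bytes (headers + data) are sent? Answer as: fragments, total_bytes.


Max data per non-final fragment = floor((MTU - header)/8)*8 = floor((1000 - 20)/8)*8 = floor(980/8)*8 = 976 B
Final fragment needs no 8-byte alignment: it can carry up to MTU - header = 980 B
Non-final fragments needed = ceil((payload - 980) / 976) = ceil(420/976) = ceil(0.4303) = 1
Number of fragments = 1 + 1 = 2
Fragment sizes (data): 1 * 976 B + 424 B (last, 424 <= 980 OK)
Total bytes sent = payload + n_frags * header = 1400 + 2*20 = 1400 + 40 = 1440 B

2, 1440


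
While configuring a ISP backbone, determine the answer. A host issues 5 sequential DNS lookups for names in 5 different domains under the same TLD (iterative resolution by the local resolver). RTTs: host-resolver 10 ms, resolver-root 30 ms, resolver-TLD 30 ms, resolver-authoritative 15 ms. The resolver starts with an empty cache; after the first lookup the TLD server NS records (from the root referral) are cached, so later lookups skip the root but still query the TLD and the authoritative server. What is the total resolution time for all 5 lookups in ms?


Lookup 1 (cold cache): local + root + TLD + auth = 10 + 30 + 30 + 15 = 85 ms
Lookups 2..5 (TLD NS cached -> skip root; new domain -> still ask TLD and auth): local + TLD + auth = 10 + 30 + 15 = 55 ms each
Remaining 4 lookups: 4 * 55 = 220 ms
Total = 85 + 220 = 305 ms

305


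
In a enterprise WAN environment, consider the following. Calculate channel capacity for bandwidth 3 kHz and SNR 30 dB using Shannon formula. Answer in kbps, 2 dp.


Given: B = 3 kHz, SNR = 30 dB
SNR linear = 10^(30/10) = 1000
1 + SNR = 1001
log2(1001) = 9.9672262588
C = 3 * 1000 * 9.9672262588 = 29901.6788 bps
C = 29.901679 kbps -> 29.90 kbps (2 dp)

29.90


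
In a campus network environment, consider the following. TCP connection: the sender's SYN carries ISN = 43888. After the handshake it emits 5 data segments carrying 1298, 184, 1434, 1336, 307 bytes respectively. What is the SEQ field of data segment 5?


The SYN occupies sequence number ISN = 43888, so the first data byte is ISN + 1 = 43889.
SEQ of data segment i = (ISN + 1) + sum of payload sizes of segments 1..i-1.
Segment 1: SEQ = 43889, payload = 1298 bytes
Segment 2: SEQ = 45187, payload = 184 bytes
Segment 3: SEQ = 45371, payload = 1434 bytes
Segment 4: SEQ = 46805, payload = 1336 bytes
Segment 5: SEQ = 48141, payload = 307 bytes
SEQ of segment 5 = 43889 + 1298 + 184 + 1434 + 1336 = 48141

48141


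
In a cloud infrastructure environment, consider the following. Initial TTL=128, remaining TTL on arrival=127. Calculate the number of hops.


Given: initial TTL = 128, received TTL = 127
Hops = initial TTL - received TTL
Hops = 128 - 127 = 1

1


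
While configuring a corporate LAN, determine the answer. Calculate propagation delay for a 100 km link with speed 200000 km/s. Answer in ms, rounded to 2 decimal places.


Given: distance = 100 km, speed = 200000 km/s
Delay = distance / speed = 100 / 200000 seconds
Delay in ms = 100 * 1000 / 200000
Delay = 0.5000 ms
Rounded to 2 dp = 0.50 ms

0.50


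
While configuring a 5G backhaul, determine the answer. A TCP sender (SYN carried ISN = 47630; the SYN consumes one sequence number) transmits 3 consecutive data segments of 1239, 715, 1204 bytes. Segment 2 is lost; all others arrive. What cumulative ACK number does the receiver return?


SYN uses sequence number 47630; first data byte = ISN + 1 = 47631.
Segment 1: SEQ = 47631, len = 1239 B, covers [47631, 48869]
Segment 2: SEQ = 48870, len = 715 B, covers [48870, 49584] [LOST]
Segment 3: SEQ = 49585, len = 1204 B, covers [49585, 50788]
In-order data received: bytes [47631, 48869] (segments 1..1).
Segment 2 missing -> gap begins at byte 48870; later segments buffered out of order.
Cumulative ACK = next expected in-order byte = 47631 + 1239 = 48870

48870


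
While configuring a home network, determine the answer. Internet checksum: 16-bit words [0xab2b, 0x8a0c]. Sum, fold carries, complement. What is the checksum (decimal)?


Given words: [0xab2b, 0x8a0c]
Step 1: Sum all words
Raw sum = 43819 + 35340 = 79159
Step 2: Fold carry: (13623 + 1) = 13624
One's complement = ~13624 & 0xFFFF = 51911

51911


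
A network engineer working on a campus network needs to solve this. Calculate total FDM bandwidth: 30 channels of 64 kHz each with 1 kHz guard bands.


Given: 30 channels, 64 kHz each, guard = 1 kHz
Channel bandwidth = 30 * 64 = 1920 kHz
Guard bands = 29 gaps * 1 kHz = 29 kHz
Total = 1920 + 29 = 1949 kHz

1949


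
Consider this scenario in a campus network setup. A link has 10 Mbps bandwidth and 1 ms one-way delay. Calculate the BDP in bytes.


Given: bandwidth = 10 Mbps, delay = 1 ms
BDP in bits = 10 * 10^6 * 1 / 1000
BDP in bits = 10000
BDP in bytes = 10000 / 8 = 1250

1250


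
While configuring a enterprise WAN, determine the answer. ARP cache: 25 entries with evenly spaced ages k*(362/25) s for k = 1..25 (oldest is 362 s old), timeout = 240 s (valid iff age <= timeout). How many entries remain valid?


Ages are k * 362/25 s for k = 1..25 (spacing = 14.4800 s).
Entry k is valid iff k * 362/25 <= 240 iff k <= 25 * 240 / 362 = 16.5746
n_valid = floor(16.5746) = 16
(n_stale = 25 - 16 = 9)

16
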